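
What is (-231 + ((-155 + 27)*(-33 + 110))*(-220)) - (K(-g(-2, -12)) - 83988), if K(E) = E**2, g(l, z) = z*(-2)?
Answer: 2251501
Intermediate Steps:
g(l, z) = -2*z
(-231 + ((-155 + 27)*(-33 + 110))*(-220)) - (K(-g(-2, -12)) - 83988) = (-231 + ((-155 + 27)*(-33 + 110))*(-220)) - ((-(-2)*(-12))**2 - 83988) = (-231 - 128*77*(-220)) - ((-1*24)**2 - 83988) = (-231 - 9856*(-220)) - ((-24)**2 - 83988) = (-231 + 2168320) - (576 - 83988) = 2168089 - 1*(-83412) = 2168089 + 83412 = 2251501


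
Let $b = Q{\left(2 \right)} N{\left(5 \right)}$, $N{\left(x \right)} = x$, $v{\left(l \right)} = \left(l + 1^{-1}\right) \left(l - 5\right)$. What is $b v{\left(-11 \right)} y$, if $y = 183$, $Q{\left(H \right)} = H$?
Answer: $292800$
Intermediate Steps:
$v{\left(l \right)} = \left(1 + l\right) \left(-5 + l\right)$ ($v{\left(l \right)} = \left(l + 1\right) \left(-5 + l\right) = \left(1 + l\right) \left(-5 + l\right)$)
$b = 10$ ($b = 2 \cdot 5 = 10$)
$b v{\left(-11 \right)} y = 10 \left(-5 + \left(-11\right)^{2} - -44\right) 183 = 10 \left(-5 + 121 + 44\right) 183 = 10 \cdot 160 \cdot 183 = 1600 \cdot 183 = 292800$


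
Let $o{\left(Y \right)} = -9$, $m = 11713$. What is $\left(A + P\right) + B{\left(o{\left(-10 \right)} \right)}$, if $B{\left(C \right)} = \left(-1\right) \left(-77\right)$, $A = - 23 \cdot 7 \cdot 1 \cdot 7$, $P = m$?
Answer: $10663$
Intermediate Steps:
$P = 11713$
$A = -1127$ ($A = - 23 \cdot 7 \cdot 7 = \left(-23\right) 49 = -1127$)
$B{\left(C \right)} = 77$
$\left(A + P\right) + B{\left(o{\left(-10 \right)} \right)} = \left(-1127 + 11713\right) + 77 = 10586 + 77 = 10663$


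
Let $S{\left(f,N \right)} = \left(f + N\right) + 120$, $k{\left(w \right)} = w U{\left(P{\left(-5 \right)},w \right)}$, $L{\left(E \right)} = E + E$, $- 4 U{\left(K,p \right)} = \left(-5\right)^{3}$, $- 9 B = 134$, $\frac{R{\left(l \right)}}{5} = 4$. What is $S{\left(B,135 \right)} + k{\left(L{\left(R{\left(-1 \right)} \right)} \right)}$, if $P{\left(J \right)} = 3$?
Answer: $\frac{13411}{9} \approx 1490.1$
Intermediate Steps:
$R{\left(l \right)} = 20$ ($R{\left(l \right)} = 5 \cdot 4 = 20$)
$B = - \frac{134}{9}$ ($B = \left(- \frac{1}{9}\right) 134 = - \frac{134}{9} \approx -14.889$)
$U{\left(K,p \right)} = \frac{125}{4}$ ($U{\left(K,p \right)} = - \frac{\left(-5\right)^{3}}{4} = \left(- \frac{1}{4}\right) \left(-125\right) = \frac{125}{4}$)
$L{\left(E \right)} = 2 E$
$k{\left(w \right)} = \frac{125 w}{4}$ ($k{\left(w \right)} = w \frac{125}{4} = \frac{125 w}{4}$)
$S{\left(f,N \right)} = 120 + N + f$ ($S{\left(f,N \right)} = \left(N + f\right) + 120 = 120 + N + f$)
$S{\left(B,135 \right)} + k{\left(L{\left(R{\left(-1 \right)} \right)} \right)} = \left(120 + 135 - \frac{134}{9}\right) + \frac{125 \cdot 2 \cdot 20}{4} = \frac{2161}{9} + \frac{125}{4} \cdot 40 = \frac{2161}{9} + 1250 = \frac{13411}{9}$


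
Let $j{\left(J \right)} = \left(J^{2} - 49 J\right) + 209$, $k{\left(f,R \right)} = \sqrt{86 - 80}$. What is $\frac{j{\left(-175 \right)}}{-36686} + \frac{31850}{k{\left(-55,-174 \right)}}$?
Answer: $- \frac{39409}{36686} + \frac{15925 \sqrt{6}}{3} \approx 13002.0$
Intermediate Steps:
$k{\left(f,R \right)} = \sqrt{6}$
$j{\left(J \right)} = 209 + J^{2} - 49 J$
$\frac{j{\left(-175 \right)}}{-36686} + \frac{31850}{k{\left(-55,-174 \right)}} = \frac{209 + \left(-175\right)^{2} - -8575}{-36686} + \frac{31850}{\sqrt{6}} = \left(209 + 30625 + 8575\right) \left(- \frac{1}{36686}\right) + 31850 \frac{\sqrt{6}}{6} = 39409 \left(- \frac{1}{36686}\right) + \frac{15925 \sqrt{6}}{3} = - \frac{39409}{36686} + \frac{15925 \sqrt{6}}{3}$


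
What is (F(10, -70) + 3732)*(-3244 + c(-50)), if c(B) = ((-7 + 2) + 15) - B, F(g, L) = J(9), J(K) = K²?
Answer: -12140592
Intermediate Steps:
F(g, L) = 81 (F(g, L) = 9² = 81)
c(B) = 10 - B (c(B) = (-5 + 15) - B = 10 - B)
(F(10, -70) + 3732)*(-3244 + c(-50)) = (81 + 3732)*(-3244 + (10 - 1*(-50))) = 3813*(-3244 + (10 + 50)) = 3813*(-3244 + 60) = 3813*(-3184) = -12140592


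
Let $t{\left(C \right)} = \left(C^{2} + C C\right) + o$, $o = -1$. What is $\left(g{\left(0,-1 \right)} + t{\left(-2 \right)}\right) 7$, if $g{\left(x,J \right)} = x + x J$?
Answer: $49$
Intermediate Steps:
$g{\left(x,J \right)} = x + J x$
$t{\left(C \right)} = -1 + 2 C^{2}$ ($t{\left(C \right)} = \left(C^{2} + C C\right) - 1 = \left(C^{2} + C^{2}\right) - 1 = 2 C^{2} - 1 = -1 + 2 C^{2}$)
$\left(g{\left(0,-1 \right)} + t{\left(-2 \right)}\right) 7 = \left(0 \left(1 - 1\right) - \left(1 - 2 \left(-2\right)^{2}\right)\right) 7 = \left(0 \cdot 0 + \left(-1 + 2 \cdot 4\right)\right) 7 = \left(0 + \left(-1 + 8\right)\right) 7 = \left(0 + 7\right) 7 = 7 \cdot 7 = 49$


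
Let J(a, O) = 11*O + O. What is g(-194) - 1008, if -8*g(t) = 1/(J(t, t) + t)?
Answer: -20337407/20176 ≈ -1008.0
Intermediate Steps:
J(a, O) = 12*O
g(t) = -1/(104*t) (g(t) = -1/(8*(12*t + t)) = -1/(13*t)/8 = -1/(104*t))
g(-194) - 1008 = -1/104/(-194) - 1008 = -1/104*(-1/194) - 1008 = 1/20176 - 1008 = -20337407/20176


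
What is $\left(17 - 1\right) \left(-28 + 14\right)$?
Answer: $-224$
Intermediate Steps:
$\left(17 - 1\right) \left(-28 + 14\right) = \left(17 - 1\right) \left(-14\right) = 16 \left(-14\right) = -224$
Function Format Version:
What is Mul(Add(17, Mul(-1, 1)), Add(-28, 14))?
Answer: -224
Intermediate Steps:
Mul(Add(17, Mul(-1, 1)), Add(-28, 14)) = Mul(Add(17, -1), -14) = Mul(16, -14) = -224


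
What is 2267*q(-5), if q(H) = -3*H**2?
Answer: -170025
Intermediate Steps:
2267*q(-5) = 2267*(-3*(-5)**2) = 2267*(-3*25) = 2267*(-75) = -170025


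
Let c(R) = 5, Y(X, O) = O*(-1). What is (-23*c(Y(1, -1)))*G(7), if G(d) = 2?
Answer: -230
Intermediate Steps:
Y(X, O) = -O
(-23*c(Y(1, -1)))*G(7) = -23*5*2 = -115*2 = -230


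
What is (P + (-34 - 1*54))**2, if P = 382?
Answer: 86436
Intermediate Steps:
(P + (-34 - 1*54))**2 = (382 + (-34 - 1*54))**2 = (382 + (-34 - 54))**2 = (382 - 88)**2 = 294**2 = 86436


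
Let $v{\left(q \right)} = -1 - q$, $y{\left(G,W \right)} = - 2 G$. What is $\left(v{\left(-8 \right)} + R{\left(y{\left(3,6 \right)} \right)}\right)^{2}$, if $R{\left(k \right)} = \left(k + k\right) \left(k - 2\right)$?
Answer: $10609$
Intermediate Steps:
$R{\left(k \right)} = 2 k \left(-2 + k\right)$
$\left(v{\left(-8 \right)} + R{\left(y{\left(3,6 \right)} \right)}\right)^{2} = \left(\left(-1 - -8\right) + 2 \left(\left(-2\right) 3\right) \left(-2 - 6\right)\right)^{2} = \left(\left(-1 + 8\right) + 2 \left(-6\right) \left(-2 - 6\right)\right)^{2} = \left(7 + 2 \left(-6\right) \left(-8\right)\right)^{2} = \left(7 + 96\right)^{2} = 103^{2} = 10609$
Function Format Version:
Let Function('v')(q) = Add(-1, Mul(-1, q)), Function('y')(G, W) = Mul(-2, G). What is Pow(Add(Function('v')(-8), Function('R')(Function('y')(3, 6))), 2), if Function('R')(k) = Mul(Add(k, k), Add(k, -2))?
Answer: 10609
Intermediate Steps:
Function('R')(k) = Mul(2, k, Add(-2, k)) (Function('R')(k) = Mul(Mul(2, k), Add(-2, k)) = Mul(2, k, Add(-2, k)))
Pow(Add(Function('v')(-8), Function('R')(Function('y')(3, 6))), 2) = Pow(Add(Add(-1, Mul(-1, -8)), Mul(2, Mul(-2, 3), Add(-2, Mul(-2, 3)))), 2) = Pow(Add(Add(-1, 8), Mul(2, -6, Add(-2, -6))), 2) = Pow(Add(7, Mul(2, -6, -8)), 2) = Pow(Add(7, 96), 2) = Pow(103, 2) = 10609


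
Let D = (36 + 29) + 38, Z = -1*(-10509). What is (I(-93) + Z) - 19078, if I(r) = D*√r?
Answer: -8569 + 103*I*√93 ≈ -8569.0 + 993.3*I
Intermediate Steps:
Z = 10509
D = 103 (D = 65 + 38 = 103)
I(r) = 103*√r
(I(-93) + Z) - 19078 = (103*√(-93) + 10509) - 19078 = (103*(I*√93) + 10509) - 19078 = (103*I*√93 + 10509) - 19078 = (10509 + 103*I*√93) - 19078 = -8569 + 103*I*√93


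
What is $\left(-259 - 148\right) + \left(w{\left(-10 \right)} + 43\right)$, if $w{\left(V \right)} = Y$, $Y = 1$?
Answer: $-363$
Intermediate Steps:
$w{\left(V \right)} = 1$
$\left(-259 - 148\right) + \left(w{\left(-10 \right)} + 43\right) = \left(-259 - 148\right) + \left(1 + 43\right) = \left(-259 - 148\right) + 44 = -407 + 44 = -363$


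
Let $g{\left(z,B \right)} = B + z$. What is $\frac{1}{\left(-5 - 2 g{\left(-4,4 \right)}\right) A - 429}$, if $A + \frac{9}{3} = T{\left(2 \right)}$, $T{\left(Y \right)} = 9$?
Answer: $- \frac{1}{459} \approx -0.0021787$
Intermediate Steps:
$A = 6$ ($A = -3 + 9 = 6$)
$\frac{1}{\left(-5 - 2 g{\left(-4,4 \right)}\right) A - 429} = \frac{1}{\left(-5 - 2 \left(4 - 4\right)\right) 6 - 429} = \frac{1}{\left(-5 - 0\right) 6 - 429} = \frac{1}{\left(-5 + 0\right) 6 - 429} = \frac{1}{\left(-5\right) 6 - 429} = \frac{1}{-30 - 429} = \frac{1}{-459} = - \frac{1}{459}$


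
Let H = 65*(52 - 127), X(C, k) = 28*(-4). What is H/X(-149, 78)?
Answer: 4875/112 ≈ 43.527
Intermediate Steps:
X(C, k) = -112
H = -4875 (H = 65*(-75) = -4875)
H/X(-149, 78) = -4875/(-112) = -4875*(-1/112) = 4875/112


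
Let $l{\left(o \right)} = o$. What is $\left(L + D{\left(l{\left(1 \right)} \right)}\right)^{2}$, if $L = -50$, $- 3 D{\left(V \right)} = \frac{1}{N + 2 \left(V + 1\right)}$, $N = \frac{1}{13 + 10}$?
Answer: $\frac{195244729}{77841} \approx 2508.3$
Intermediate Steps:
$N = \frac{1}{23} \approx 0.043478$
$D{\left(V \right)} = - \frac{1}{3 \left(\frac{47}{23} + 2 V\right)}$ ($D{\left(V \right)} = - \frac{1}{3 \left(\frac{1}{23} + 2 \left(V + 1\right)\right)} = - \frac{1}{3 \left(\frac{1}{23} + 2 \left(1 + V\right)\right)} = - \frac{1}{3 \left(\frac{1}{23} + \left(2 + 2 V\right)\right)} = - \frac{1}{3 \left(\frac{47}{23} + 2 V\right)}$)
$\left(L + D{\left(l{\left(1 \right)} \right)}\right)^{2} = \left(-50 - \frac{23}{141 + 138 \cdot 1}\right)^{2} = \left(-50 - \frac{23}{141 + 138}\right)^{2} = \left(-50 - \frac{23}{279}\right)^{2} = \left(- \frac{13973}{279}\right)^{2} = \frac{195244729}{77841}$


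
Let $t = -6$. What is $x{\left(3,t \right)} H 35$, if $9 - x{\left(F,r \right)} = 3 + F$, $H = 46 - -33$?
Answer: $8295$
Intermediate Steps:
$H = 79$ ($H = 46 + 33 = 79$)
$x{\left(F,r \right)} = 6 - F$ ($x{\left(F,r \right)} = 9 - \left(3 + F\right) = 6 - F$)
$x{\left(3,t \right)} H 35 = \left(6 - 3\right) 79 \cdot 35 = 3 \cdot 79 \cdot 35 = 237 \cdot 35 = 8295$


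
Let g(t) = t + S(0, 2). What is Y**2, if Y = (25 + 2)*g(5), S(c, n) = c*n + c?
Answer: 18225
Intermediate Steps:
S(c, n) = c + c*n
g(t) = t (g(t) = t + 0*(1 + 2) = t + 0*3 = t + 0 = t)
Y = 135 (Y = (25 + 2)*5 = 27*5 = 135)
Y**2 = 135**2 = 18225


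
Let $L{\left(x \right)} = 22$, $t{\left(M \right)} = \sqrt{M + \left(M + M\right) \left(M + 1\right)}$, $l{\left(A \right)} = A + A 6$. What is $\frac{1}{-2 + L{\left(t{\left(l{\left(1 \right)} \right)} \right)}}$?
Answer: $\frac{1}{20} \approx 0.05$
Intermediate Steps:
$l{\left(A \right)} = 7 A$ ($l{\left(A \right)} = A + 6 A = 7 A$)
$t{\left(M \right)} = \sqrt{M + 2 M \left(1 + M\right)}$
$\frac{1}{-2 + L{\left(t{\left(l{\left(1 \right)} \right)} \right)}} = \frac{1}{-2 + 22} = \frac{1}{20}$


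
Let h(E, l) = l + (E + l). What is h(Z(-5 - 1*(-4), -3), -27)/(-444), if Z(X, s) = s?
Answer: 19/148 ≈ 0.12838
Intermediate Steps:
h(E, l) = E + 2*l
h(Z(-5 - 1*(-4), -3), -27)/(-444) = (-3 + 2*(-27))/(-444) = (-3 - 54)*(-1/444) = -57*(-1/444) = 19/148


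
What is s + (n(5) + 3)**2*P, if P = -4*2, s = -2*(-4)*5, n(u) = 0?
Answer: -32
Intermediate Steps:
s = 40 (s = 8*5 = 40)
P = -8
s + (n(5) + 3)**2*P = 40 + (0 + 3)**2*(-8) = 40 + 3**2*(-8) = 40 + 9*(-8) = 40 - 72 = -32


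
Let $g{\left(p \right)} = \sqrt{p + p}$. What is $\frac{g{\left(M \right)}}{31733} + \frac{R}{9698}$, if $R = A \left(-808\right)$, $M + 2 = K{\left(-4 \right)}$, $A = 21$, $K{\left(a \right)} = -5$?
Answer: $- \frac{8484}{4849} + \frac{i \sqrt{14}}{31733} \approx -1.7496 + 0.00011791 i$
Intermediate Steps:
$M = -7$ ($M = -2 - 5 = -7$)
$g{\left(p \right)} = \sqrt{2} \sqrt{p}$ ($g{\left(p \right)} = \sqrt{2 p} = \sqrt{2} \sqrt{p}$)
$R = -16968$ ($R = 21 \left(-808\right) = -16968$)
$\frac{g{\left(M \right)}}{31733} + \frac{R}{9698} = \frac{\sqrt{2} \sqrt{-7}}{31733} - \frac{16968}{9698} = \sqrt{2} i \sqrt{7} \cdot \frac{1}{31733} - \frac{8484}{4849} = i \sqrt{14} \cdot \frac{1}{31733} - \frac{8484}{4849} = \frac{i \sqrt{14}}{31733} - \frac{8484}{4849} = - \frac{8484}{4849} + \frac{i \sqrt{14}}{31733}$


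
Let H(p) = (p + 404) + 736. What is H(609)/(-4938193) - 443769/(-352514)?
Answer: 2190800422431/1740782167202 ≈ 1.2585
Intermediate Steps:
H(p) = 1140 + p (H(p) = (404 + p) + 736 = 1140 + p)
H(609)/(-4938193) - 443769/(-352514) = (1140 + 609)/(-4938193) - 443769/(-352514) = 1749*(-1/4938193) - 443769*(-1/352514) = -1749/4938193 + 443769/352514 = 2190800422431/1740782167202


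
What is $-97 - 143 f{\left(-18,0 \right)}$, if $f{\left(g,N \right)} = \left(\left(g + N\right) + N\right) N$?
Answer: $-97$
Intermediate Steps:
$f{\left(g,N \right)} = N \left(g + 2 N\right)$ ($f{\left(g,N \right)} = \left(\left(N + g\right) + N\right) N = \left(g + 2 N\right) N = N \left(g + 2 N\right)$)
$-97 - 143 f{\left(-18,0 \right)} = -97 - 143 \cdot 0 \left(-18 + 2 \cdot 0\right) = -97 - 143 \cdot 0 \left(-18 + 0\right) = -97 - 143 \cdot 0 \left(-18\right) = -97 - 0 = -97 + 0 = -97$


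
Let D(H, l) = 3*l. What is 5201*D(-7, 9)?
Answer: 140427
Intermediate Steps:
5201*D(-7, 9) = 5201*(3*9) = 5201*27 = 140427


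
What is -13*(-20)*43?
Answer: 11180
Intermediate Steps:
-13*(-20)*43 = 260*43 = 11180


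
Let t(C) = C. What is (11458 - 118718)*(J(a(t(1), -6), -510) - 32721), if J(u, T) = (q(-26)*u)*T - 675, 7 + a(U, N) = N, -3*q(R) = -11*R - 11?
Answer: 68769319960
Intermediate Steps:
q(R) = 11/3 + 11*R/3 (q(R) = -(-11*R - 11)/3 = -(-11 - 11*R)/3 = 11/3 + 11*R/3)
a(U, N) = -7 + N
J(u, T) = -675 - 275*T*u/3 (J(u, T) = ((11/3 + (11/3)*(-26))*u)*T - 675 = ((11/3 - 286/3)*u)*T - 675 = (-275*u/3)*T - 675 = -275*T*u/3 - 675 = -675 - 275*T*u/3)
(11458 - 118718)*(J(a(t(1), -6), -510) - 32721) = (11458 - 118718)*((-675 - 275/3*(-510)*(-7 - 6)) - 32721) = -107260*((-675 - 275/3*(-510)*(-13)) - 32721) = -107260*((-675 - 607750) - 32721) = -107260*(-608425 - 32721) = -107260*(-641146) = 68769319960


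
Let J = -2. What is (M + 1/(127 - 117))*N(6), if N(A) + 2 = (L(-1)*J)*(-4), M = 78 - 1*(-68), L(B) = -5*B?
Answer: 27759/5 ≈ 5551.8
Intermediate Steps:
M = 146 (M = 78 + 68 = 146)
N(A) = 38 (N(A) = -2 + (-5*(-1)*(-2))*(-4) = -2 + (5*(-2))*(-4) = -2 - 10*(-4) = -2 + 40 = 38)
(M + 1/(127 - 117))*N(6) = (146 + 1/(127 - 117))*38 = (146 + 1/10)*38 = (146 + ⅒)*38 = (1461/10)*38 = 27759/5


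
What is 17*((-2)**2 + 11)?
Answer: 255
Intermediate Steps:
17*((-2)**2 + 11) = 17*(4 + 11) = 17*15 = 255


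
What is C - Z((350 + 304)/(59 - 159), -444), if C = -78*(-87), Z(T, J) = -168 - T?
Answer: 347373/50 ≈ 6947.5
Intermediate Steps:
C = 6786
C - Z((350 + 304)/(59 - 159), -444) = 6786 - (-168 - (350 + 304)/(59 - 159)) = 6786 - (-168 - 654/(-100)) = 6786 - (-168 - 654*(-1)/100) = 6786 - (-168 - 1*(-327/50)) = 6786 - (-168 + 327/50) = 6786 - 1*(-8073/50) = 6786 + 8073/50 = 347373/50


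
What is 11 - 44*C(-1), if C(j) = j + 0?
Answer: 55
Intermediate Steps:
C(j) = j
11 - 44*C(-1) = 11 - 44*(-1) = 11 + 44 = 55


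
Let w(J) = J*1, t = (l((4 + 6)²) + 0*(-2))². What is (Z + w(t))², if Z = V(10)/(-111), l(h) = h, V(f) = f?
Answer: 1232077800100/12321 ≈ 9.9998e+7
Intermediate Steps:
Z = -10/111 (Z = 10/(-111) = 10*(-1/111) = -10/111 ≈ -0.090090)
t = 10000 (t = ((4 + 6)² + 0*(-2))² = (10² + 0)² = (100 + 0)² = 100² = 10000)
w(J) = J
(Z + w(t))² = (-10/111 + 10000)² = (1109990/111)² = 1232077800100/12321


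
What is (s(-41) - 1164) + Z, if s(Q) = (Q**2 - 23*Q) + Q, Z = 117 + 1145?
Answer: 2681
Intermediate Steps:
Z = 1262
s(Q) = Q**2 - 22*Q
(s(-41) - 1164) + Z = (-41*(-22 - 41) - 1164) + 1262 = (-41*(-63) - 1164) + 1262 = (2583 - 1164) + 1262 = 1419 + 1262 = 2681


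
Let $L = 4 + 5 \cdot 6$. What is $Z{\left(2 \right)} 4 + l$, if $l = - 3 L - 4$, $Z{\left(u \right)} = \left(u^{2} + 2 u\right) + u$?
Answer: $-66$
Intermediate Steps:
$Z{\left(u \right)} = u^{2} + 3 u$
$L = 34$ ($L = 4 + 30 = 34$)
$l = -106$ ($l = \left(-3\right) 34 - 4 = -102 - 4 = -106$)
$Z{\left(2 \right)} 4 + l = 2 \left(3 + 2\right) 4 - 106 = 2 \cdot 5 \cdot 4 - 106 = 10 \cdot 4 - 106 = 40 - 106 = -66$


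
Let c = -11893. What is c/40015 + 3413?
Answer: 136559302/40015 ≈ 3412.7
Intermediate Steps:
c/40015 + 3413 = -11893/40015 + 3413 = 136559302/40015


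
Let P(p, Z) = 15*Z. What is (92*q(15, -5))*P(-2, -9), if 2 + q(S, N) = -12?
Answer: 173880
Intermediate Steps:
q(S, N) = -14 (q(S, N) = -2 - 12 = -14)
(92*q(15, -5))*P(-2, -9) = (92*(-14))*(15*(-9)) = -1288*(-135) = 173880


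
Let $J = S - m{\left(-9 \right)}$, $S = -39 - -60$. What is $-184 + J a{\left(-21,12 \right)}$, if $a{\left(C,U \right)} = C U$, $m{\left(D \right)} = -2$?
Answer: $-5980$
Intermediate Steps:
$S = 21$ ($S = -39 + 60 = 21$)
$J = 23$ ($J = 21 - -2 = 21 + 2 = 23$)
$-184 + J a{\left(-21,12 \right)} = -184 + 23 \left(\left(-21\right) 12\right) = -184 + 23 \left(-252\right) = -184 - 5796 = -5980$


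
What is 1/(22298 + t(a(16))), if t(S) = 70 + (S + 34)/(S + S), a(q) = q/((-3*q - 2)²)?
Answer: 4/100099 ≈ 3.9960e-5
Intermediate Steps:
a(q) = q/(-2 - 3*q)² (a(q) = q/((-2 - 3*q)²) = q/(-2 - 3*q)²)
t(S) = 70 + (34 + S)/(2*S) (t(S) = 70 + (34 + S)/((2*S)) = 70 + (34 + S)*(1/(2*S)) = 70 + (34 + S)/(2*S))
1/(22298 + t(a(16))) = 1/(22298 + (141/2 + 17/((16/(2 + 3*16)²)))) = 1/(22298 + (141/2 + 17/((16/(2 + 48)²)))) = 1/(22298 + (141/2 + 17/((16/50²)))) = 1/(22298 + (141/2 + 17/((16*(1/2500))))) = 1/(22298 + (141/2 + 17/(4/625))) = 1/(22298 + (141/2 + 17*(625/4))) = 1/(22298 + (141/2 + 10625/4)) = 1/(22298 + 10907/4) = 1/(100099/4) = 4/100099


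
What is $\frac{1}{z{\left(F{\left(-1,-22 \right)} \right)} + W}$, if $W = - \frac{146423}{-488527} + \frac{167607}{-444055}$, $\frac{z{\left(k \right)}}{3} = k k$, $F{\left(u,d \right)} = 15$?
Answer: $\frac{216932856985}{146412817785251} \approx 0.0014817$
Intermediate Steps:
$z{\left(k \right)} = 3 k^{2}$ ($z{\left(k \right)} = 3 k k = 3 k^{2}$)
$W = - \frac{16860679624}{216932856985}$ ($W = \left(-146423\right) \left(- \frac{1}{488527}\right) + 167607 \left(- \frac{1}{444055}\right) = \frac{146423}{488527} - \frac{167607}{444055} = - \frac{16860679624}{216932856985} \approx -0.077723$)
$\frac{1}{z{\left(F{\left(-1,-22 \right)} \right)} + W} = \frac{1}{3 \cdot 15^{2} - \frac{16860679624}{216932856985}} = \frac{1}{3 \cdot 225 - \frac{16860679624}{216932856985}} = \frac{1}{675 - \frac{16860679624}{216932856985}} = \frac{1}{\frac{146412817785251}{216932856985}} = \frac{216932856985}{146412817785251}$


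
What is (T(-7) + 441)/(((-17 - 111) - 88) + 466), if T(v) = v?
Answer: 217/125 ≈ 1.7360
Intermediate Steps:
(T(-7) + 441)/(((-17 - 111) - 88) + 466) = (-7 + 441)/(((-17 - 111) - 88) + 466) = 434/((-128 - 88) + 466) = 434/(-216 + 466) = 434/250 = 434*(1/250) = 217/125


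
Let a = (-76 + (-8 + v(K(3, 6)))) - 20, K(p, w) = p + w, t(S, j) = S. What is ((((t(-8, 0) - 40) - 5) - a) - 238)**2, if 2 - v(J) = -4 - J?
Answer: 40804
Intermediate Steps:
v(J) = 6 + J (v(J) = 2 - (-4 - J) = 2 + (4 + J) = 6 + J)
a = -89 (a = (-76 + (-8 + (6 + (3 + 6)))) - 20 = (-76 + (-8 + (6 + 9))) - 20 = (-76 + (-8 + 15)) - 20 = (-76 + 7) - 20 = -69 - 20 = -89)
((((t(-8, 0) - 40) - 5) - a) - 238)**2 = ((((-8 - 40) - 5) - 1*(-89)) - 238)**2 = (((-48 - 5) + 89) - 238)**2 = ((-53 + 89) - 238)**2 = (36 - 238)**2 = (-202)**2 = 40804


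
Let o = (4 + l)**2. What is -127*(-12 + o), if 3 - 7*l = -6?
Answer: -99187/49 ≈ -2024.2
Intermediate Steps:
l = 9/7 (l = 3/7 - 1/7*(-6) = 3/7 + 6/7 = 9/7 ≈ 1.2857)
o = 1369/49 (o = (4 + 9/7)**2 = (37/7)**2 = 1369/49 ≈ 27.939)
-127*(-12 + o) = -127*(-12 + 1369/49) = -127*781/49 = -99187/49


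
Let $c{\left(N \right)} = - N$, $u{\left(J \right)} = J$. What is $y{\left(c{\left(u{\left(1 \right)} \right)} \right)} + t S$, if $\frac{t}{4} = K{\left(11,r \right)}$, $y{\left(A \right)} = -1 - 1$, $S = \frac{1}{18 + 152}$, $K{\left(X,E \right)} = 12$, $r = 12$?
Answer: $- \frac{146}{85} \approx -1.7176$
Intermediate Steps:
$S = \frac{1}{170} \approx 0.0058824$
$y{\left(A \right)} = -2$ ($y{\left(A \right)} = -1 - 1 = -2$)
$t = 48$ ($t = 4 \cdot 12 = 48$)
$y{\left(c{\left(u{\left(1 \right)} \right)} \right)} + t S = -2 + 48 \cdot \frac{1}{170} = -2 + \frac{24}{85} = - \frac{146}{85}$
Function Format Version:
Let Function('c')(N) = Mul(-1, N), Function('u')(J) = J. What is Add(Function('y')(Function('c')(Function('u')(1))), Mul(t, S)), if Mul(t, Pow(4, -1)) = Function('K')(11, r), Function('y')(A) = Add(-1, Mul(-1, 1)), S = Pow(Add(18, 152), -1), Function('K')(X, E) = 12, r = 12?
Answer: Rational(-146, 85) ≈ -1.7176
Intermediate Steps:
S = Rational(1, 170) (S = Pow(170, -1) = Rational(1, 170) ≈ 0.0058824)
Function('y')(A) = -2 (Function('y')(A) = Add(-1, -1) = -2)
t = 48 (t = Mul(4, 12) = 48)
Add(Function('y')(Function('c')(Function('u')(1))), Mul(t, S)) = Add(-2, Mul(48, Rational(1, 170))) = Add(-2, Rational(24, 85)) = Rational(-146, 85)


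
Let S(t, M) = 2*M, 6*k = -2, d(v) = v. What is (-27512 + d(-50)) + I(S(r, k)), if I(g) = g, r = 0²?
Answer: -82688/3 ≈ -27563.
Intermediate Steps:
r = 0
k = -⅓ (k = (⅙)*(-2) = -⅓ ≈ -0.33333)
(-27512 + d(-50)) + I(S(r, k)) = (-27512 - 50) + 2*(-⅓) = -27562 - ⅔ = -82688/3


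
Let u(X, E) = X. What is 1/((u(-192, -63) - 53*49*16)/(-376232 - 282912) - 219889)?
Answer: -82393/18117309159 ≈ -4.5477e-6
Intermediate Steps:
1/((u(-192, -63) - 53*49*16)/(-376232 - 282912) - 219889) = 1/((-192 - 53*49*16)/(-376232 - 282912) - 219889) = 1/((-192 - 2597*16)/(-659144) - 219889) = 1/((-192 - 41552)*(-1/659144) - 219889) = 1/(-41744*(-1/659144) - 219889) = 1/(5218/82393 - 219889) = 1/(-18117309159/82393) = -82393/18117309159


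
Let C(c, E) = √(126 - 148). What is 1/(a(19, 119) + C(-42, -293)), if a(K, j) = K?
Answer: 19/383 - I*√22/383 ≈ 0.049608 - 0.012247*I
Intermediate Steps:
C(c, E) = I*√22 (C(c, E) = √(-22) = I*√22)
1/(a(19, 119) + C(-42, -293)) = 1/(19 + I*√22)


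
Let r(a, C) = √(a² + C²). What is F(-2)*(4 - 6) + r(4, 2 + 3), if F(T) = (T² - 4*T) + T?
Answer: -20 + √41 ≈ -13.597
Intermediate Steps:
F(T) = T² - 3*T
r(a, C) = √(C² + a²)
F(-2)*(4 - 6) + r(4, 2 + 3) = (-2*(-3 - 2))*(4 - 6) + √((2 + 3)² + 4²) = -2*(-5)*(-2) + √(5² + 16) = 10*(-2) + √(25 + 16) = -20 + √41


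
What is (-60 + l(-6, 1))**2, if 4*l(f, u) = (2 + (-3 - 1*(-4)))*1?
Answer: 56169/16 ≈ 3510.6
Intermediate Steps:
l(f, u) = 3/4 (l(f, u) = ((2 + (-3 - 1*(-4)))*1)/4 = ((2 + (-3 + 4))*1)/4 = ((2 + 1)*1)/4 = (3*1)/4 = (1/4)*3 = 3/4)
(-60 + l(-6, 1))**2 = (-60 + 3/4)**2 = (-237/4)**2 = 56169/16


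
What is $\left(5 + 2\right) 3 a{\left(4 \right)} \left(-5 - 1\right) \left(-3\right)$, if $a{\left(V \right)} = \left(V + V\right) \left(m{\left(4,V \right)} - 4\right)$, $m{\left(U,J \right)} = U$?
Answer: $0$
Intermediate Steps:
$a{\left(V \right)} = 0$ ($a{\left(V \right)} = \left(V + V\right) \left(4 - 4\right) = 2 V 0 = 0$)
$\left(5 + 2\right) 3 a{\left(4 \right)} \left(-5 - 1\right) \left(-3\right) = \left(5 + 2\right) 3 \cdot 0 \left(-5 - 1\right) \left(-3\right) = 7 \cdot 3 \cdot 0 \left(\left(-6\right) \left(-3\right)\right) = 21 \cdot 0 \cdot 18 = 0 \cdot 18 = 0$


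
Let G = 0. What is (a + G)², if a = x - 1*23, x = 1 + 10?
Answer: 144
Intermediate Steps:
x = 11
a = -12 (a = 11 - 1*23 = 11 - 23 = -12)
(a + G)² = (-12 + 0)² = (-12)² = 144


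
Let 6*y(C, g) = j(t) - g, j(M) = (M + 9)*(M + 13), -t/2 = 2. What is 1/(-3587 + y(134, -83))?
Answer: -3/10697 ≈ -0.00028045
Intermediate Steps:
t = -4 (t = -2*2 = -4)
j(M) = (9 + M)*(13 + M)
y(C, g) = 15/2 - g/6 (y(C, g) = ((117 + (-4)**2 + 22*(-4)) - g)/6 = ((117 + 16 - 88) - g)/6 = (45 - g)/6 = 15/2 - g/6)
1/(-3587 + y(134, -83)) = 1/(-3587 + (15/2 - 1/6*(-83))) = 1/(-3587 + (15/2 + 83/6)) = 1/(-3587 + 64/3) = 1/(-10697/3) = -3/10697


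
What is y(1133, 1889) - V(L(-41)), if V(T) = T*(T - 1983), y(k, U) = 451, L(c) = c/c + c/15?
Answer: -672571/225 ≈ -2989.2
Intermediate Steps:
L(c) = 1 + c/15 (L(c) = 1 + c*(1/15) = 1 + c/15)
V(T) = T*(-1983 + T)
y(1133, 1889) - V(L(-41)) = 451 - (1 + (1/15)*(-41))*(-1983 + (1 + (1/15)*(-41))) = 451 - (1 - 41/15)*(-1983 + (1 - 41/15)) = 451 - (-26)*(-1983 - 26/15)/15 = 451 - (-26)*(-29771)/(15*15) = 451 - 1*774046/225 = 451 - 774046/225 = -672571/225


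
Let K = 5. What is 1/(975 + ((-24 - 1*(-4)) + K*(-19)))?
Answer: 1/860 ≈ 0.0011628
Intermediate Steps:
1/(975 + ((-24 - 1*(-4)) + K*(-19))) = 1/(975 + ((-24 - 1*(-4)) + 5*(-19))) = 1/(975 + ((-24 + 4) - 95)) = 1/(975 + (-20 - 95)) = 1/(975 - 115) = 1/860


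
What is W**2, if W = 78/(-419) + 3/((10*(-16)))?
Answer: 188705169/4494361600 ≈ 0.041987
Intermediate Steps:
W = -13737/67040 (W = 78*(-1/419) + 3/(-160) = -78/419 + 3*(-1/160) = -78/419 - 3/160 = -13737/67040 ≈ -0.20491)
W**2 = (-13737/67040)**2 = 188705169/4494361600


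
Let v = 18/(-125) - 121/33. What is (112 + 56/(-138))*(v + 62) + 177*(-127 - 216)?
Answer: -56115017/1035 ≈ -54217.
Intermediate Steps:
v = -1429/375 (v = 18*(-1/125) - 121*1/33 = -18/125 - 11/3 = -1429/375 ≈ -3.8107)
(112 + 56/(-138))*(v + 62) + 177*(-127 - 216) = (112 + 56/(-138))*(-1429/375 + 62) + 177*(-127 - 216) = (112 + 56*(-1/138))*(21821/375) + 177*(-343) = (112 - 28/69)*(21821/375) - 60711 = (7700/69)*(21821/375) - 60711 = 6720868/1035 - 60711 = -56115017/1035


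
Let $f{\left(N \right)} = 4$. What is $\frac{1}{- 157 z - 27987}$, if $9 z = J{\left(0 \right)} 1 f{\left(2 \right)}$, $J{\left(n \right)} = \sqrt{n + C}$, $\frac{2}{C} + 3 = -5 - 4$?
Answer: $- \frac{6800841}{190335334259} + \frac{2826 i \sqrt{6}}{190335334259} \approx -3.5731 \cdot 10^{-5} + 3.6369 \cdot 10^{-8} i$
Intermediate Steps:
$C = - \frac{1}{6}$ ($C = \frac{2}{-3 - 9} = \frac{2}{-12} = 2 \left(- \frac{1}{12}\right) = - \frac{1}{6} \approx -0.16667$)
$J{\left(n \right)} = \sqrt{- \frac{1}{6} + n}$ ($J{\left(n \right)} = \sqrt{n - \frac{1}{6}} = \sqrt{- \frac{1}{6} + n}$)
$z = \frac{2 i \sqrt{6}}{27}$ ($z = \frac{\frac{\sqrt{-6 + 36 \cdot 0}}{6} \cdot 1 \cdot 4}{9} = \frac{\frac{\sqrt{-6 + 0}}{6} \cdot 4}{9} = \frac{\frac{\sqrt{-6}}{6} \cdot 4}{9} = \frac{\frac{i \sqrt{6}}{6} \cdot 4}{9} = \frac{\frac{2}{3} i \sqrt{6}}{9} = \frac{2 i \sqrt{6}}{27} \approx 0.18144 i$)
$\frac{1}{- 157 z - 27987} = \frac{1}{- 157 \frac{2 i \sqrt{6}}{27} - 27987} = \frac{1}{- \frac{314 i \sqrt{6}}{27} - 27987} = \frac{1}{-27987 - \frac{314 i \sqrt{6}}{27}}$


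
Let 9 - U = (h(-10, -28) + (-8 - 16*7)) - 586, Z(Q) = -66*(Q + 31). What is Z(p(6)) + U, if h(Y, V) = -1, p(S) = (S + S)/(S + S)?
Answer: -1396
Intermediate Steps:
p(S) = 1 (p(S) = (2*S)/((2*S)) = (2*S)*(1/(2*S)) = 1)
Z(Q) = -2046 - 66*Q (Z(Q) = -66*(31 + Q) = -2046 - 66*Q)
U = 716 (U = 9 - ((-1 + (-8 - 16*7)) - 586) = 9 - ((-1 + (-8 - 112)) - 586) = 9 - ((-1 - 120) - 586) = 9 - (-121 - 586) = 9 - 1*(-707) = 9 + 707 = 716)
Z(p(6)) + U = (-2046 - 66*1) + 716 = (-2046 - 66) + 716 = -2112 + 716 = -1396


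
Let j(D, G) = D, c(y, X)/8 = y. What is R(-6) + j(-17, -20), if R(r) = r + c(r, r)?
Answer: -71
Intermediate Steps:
c(y, X) = 8*y
R(r) = 9*r (R(r) = r + 8*r = 9*r)
R(-6) + j(-17, -20) = 9*(-6) - 17 = -54 - 17 = -71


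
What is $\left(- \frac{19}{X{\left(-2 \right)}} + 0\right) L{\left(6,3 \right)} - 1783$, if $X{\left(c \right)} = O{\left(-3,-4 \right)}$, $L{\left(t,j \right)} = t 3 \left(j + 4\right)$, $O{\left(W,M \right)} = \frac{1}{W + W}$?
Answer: $12581$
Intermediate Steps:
$O{\left(W,M \right)} = \frac{1}{2 W}$
$L{\left(t,j \right)} = 3 t \left(4 + j\right)$
$X{\left(c \right)} = - \frac{1}{6}$ ($X{\left(c \right)} = \frac{1}{2 \left(-3\right)} = \frac{1}{2} \left(- \frac{1}{3}\right) = - \frac{1}{6}$)
$\left(- \frac{19}{X{\left(-2 \right)}} + 0\right) L{\left(6,3 \right)} - 1783 = \left(- \frac{19}{- \frac{1}{6}} + 0\right) 3 \cdot 6 \left(4 + 3\right) - 1783 = \left(\left(-19\right) \left(-6\right) + 0\right) 3 \cdot 6 \cdot 7 - 1783 = \left(114 + 0\right) 126 - 1783 = 114 \cdot 126 - 1783 = 14364 - 1783 = 12581$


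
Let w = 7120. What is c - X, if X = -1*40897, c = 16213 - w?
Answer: 49990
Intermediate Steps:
c = 9093 (c = 16213 - 1*7120 = 16213 - 7120 = 9093)
X = -40897
c - X = 9093 - 1*(-40897) = 9093 + 40897 = 49990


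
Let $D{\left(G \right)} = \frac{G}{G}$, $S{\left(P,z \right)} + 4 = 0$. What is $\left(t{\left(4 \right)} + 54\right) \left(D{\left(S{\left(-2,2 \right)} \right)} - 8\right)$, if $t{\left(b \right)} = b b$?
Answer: $-490$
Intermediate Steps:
$S{\left(P,z \right)} = -4$ ($S{\left(P,z \right)} = -4 + 0 = -4$)
$t{\left(b \right)} = b^{2}$
$D{\left(G \right)} = 1$
$\left(t{\left(4 \right)} + 54\right) \left(D{\left(S{\left(-2,2 \right)} \right)} - 8\right) = \left(4^{2} + 54\right) \left(1 - 8\right) = \left(16 + 54\right) \left(1 - 8\right) = 70 \left(-7\right) = -490$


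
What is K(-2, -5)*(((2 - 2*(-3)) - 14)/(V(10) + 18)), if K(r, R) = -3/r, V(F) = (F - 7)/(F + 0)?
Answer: -30/61 ≈ -0.49180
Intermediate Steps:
V(F) = (-7 + F)/F
K(-2, -5)*(((2 - 2*(-3)) - 14)/(V(10) + 18)) = (-3/(-2))*(((2 - 2*(-3)) - 14)/((-7 + 10)/10 + 18)) = (-3*(-½))*(((2 + 6) - 14)/((⅒)*3 + 18)) = 3*((8 - 14)/(3/10 + 18))/2 = 3*(-6/183/10)/2 = 3*(-6*10/183)/2 = (3/2)*(-20/61) = -30/61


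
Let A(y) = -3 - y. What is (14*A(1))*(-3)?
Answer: 168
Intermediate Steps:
(14*A(1))*(-3) = (14*(-3 - 1*1))*(-3) = (14*(-3 - 1))*(-3) = (14*(-4))*(-3) = -56*(-3) = 168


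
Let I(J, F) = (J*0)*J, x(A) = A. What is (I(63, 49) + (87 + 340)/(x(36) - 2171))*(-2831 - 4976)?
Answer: 7807/5 ≈ 1561.4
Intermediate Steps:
I(J, F) = 0 (I(J, F) = 0*J = 0)
(I(63, 49) + (87 + 340)/(x(36) - 2171))*(-2831 - 4976) = (0 + (87 + 340)/(36 - 2171))*(-2831 - 4976) = (0 + 427/(-2135))*(-7807) = (0 + 427*(-1/2135))*(-7807) = (0 - ⅕)*(-7807) = -⅕*(-7807) = 7807/5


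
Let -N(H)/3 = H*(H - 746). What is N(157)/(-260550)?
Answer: -92473/86850 ≈ -1.0647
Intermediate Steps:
N(H) = -3*H*(-746 + H) (N(H) = -3*H*(H - 746) = -3*H*(-746 + H))
N(157)/(-260550) = (3*157*(746 - 1*157))/(-260550) = (3*157*(746 - 157))*(-1/260550) = (3*157*589)*(-1/260550) = 277419*(-1/260550) = -92473/86850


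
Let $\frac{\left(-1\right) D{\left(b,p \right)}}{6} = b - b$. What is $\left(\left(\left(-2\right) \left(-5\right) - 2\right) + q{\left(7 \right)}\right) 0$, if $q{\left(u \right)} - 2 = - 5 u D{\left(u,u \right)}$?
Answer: $0$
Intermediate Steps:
$D{\left(b,p \right)} = 0$ ($D{\left(b,p \right)} = - 6 \left(b - b\right) = \left(-6\right) 0 = 0$)
$q{\left(u \right)} = 2$ ($q{\left(u \right)} = 2 + - 5 u 0 = 2 + 0 = 2$)
$\left(\left(\left(-2\right) \left(-5\right) - 2\right) + q{\left(7 \right)}\right) 0 = \left(\left(\left(-2\right) \left(-5\right) - 2\right) + 2\right) 0 = \left(\left(10 - 2\right) + 2\right) 0 = \left(8 + 2\right) 0 = 10 \cdot 0 = 0$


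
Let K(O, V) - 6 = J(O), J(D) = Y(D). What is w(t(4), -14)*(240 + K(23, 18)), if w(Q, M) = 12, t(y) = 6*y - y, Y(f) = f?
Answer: 3228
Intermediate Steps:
J(D) = D
t(y) = 5*y
K(O, V) = 6 + O
w(t(4), -14)*(240 + K(23, 18)) = 12*(240 + (6 + 23)) = 12*(240 + 29) = 12*269 = 3228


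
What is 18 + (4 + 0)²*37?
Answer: 610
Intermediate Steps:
18 + (4 + 0)²*37 = 18 + 4²*37 = 18 + 16*37 = 18 + 592 = 610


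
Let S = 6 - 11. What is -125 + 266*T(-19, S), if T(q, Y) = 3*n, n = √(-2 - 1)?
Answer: -125 + 798*I*√3 ≈ -125.0 + 1382.2*I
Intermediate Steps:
n = I*√3 (n = √(-3) = I*√3 ≈ 1.732*I)
S = -5
T(q, Y) = 3*I*√3 (T(q, Y) = 3*(I*√3) = 3*I*√3)
-125 + 266*T(-19, S) = -125 + 266*(3*I*√3) = -125 + 798*I*√3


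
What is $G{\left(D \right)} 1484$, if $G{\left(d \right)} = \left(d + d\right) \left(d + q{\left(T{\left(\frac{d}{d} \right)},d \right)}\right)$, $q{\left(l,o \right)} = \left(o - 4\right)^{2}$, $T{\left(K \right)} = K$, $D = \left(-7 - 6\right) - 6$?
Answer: $-28759920$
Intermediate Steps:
$D = -19$ ($D = -13 - 6 = -19$)
$q{\left(l,o \right)} = \left(-4 + o\right)^{2}$
$G{\left(d \right)} = 2 d \left(d + \left(-4 + d\right)^{2}\right)$ ($G{\left(d \right)} = \left(d + d\right) \left(d + \left(-4 + d\right)^{2}\right) = 2 d \left(d + \left(-4 + d\right)^{2}\right)$)
$G{\left(D \right)} 1484 = 2 \left(-19\right) \left(-19 + \left(-4 - 19\right)^{2}\right) 1484 = 2 \left(-19\right) \left(-19 + \left(-23\right)^{2}\right) 1484 = 2 \left(-19\right) \left(-19 + 529\right) 1484 = 2 \left(-19\right) 510 \cdot 1484 = \left(-19380\right) 1484 = -28759920$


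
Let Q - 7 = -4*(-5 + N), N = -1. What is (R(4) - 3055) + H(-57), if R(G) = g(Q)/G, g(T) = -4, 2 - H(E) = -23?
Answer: -3031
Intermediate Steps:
H(E) = 25 (H(E) = 2 - 1*(-23) = 2 + 23 = 25)
Q = 31 (Q = 7 - 4*(-5 - 1) = 7 - 4*(-6) = 7 + 24 = 31)
R(G) = -4/G
(R(4) - 3055) + H(-57) = (-4/4 - 3055) + 25 = (-4*¼ - 3055) + 25 = (-1 - 3055) + 25 = -3056 + 25 = -3031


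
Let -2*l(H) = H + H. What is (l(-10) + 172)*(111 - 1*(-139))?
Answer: 45500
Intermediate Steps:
l(H) = -H (l(H) = -(H + H)/2 = -H)
(l(-10) + 172)*(111 - 1*(-139)) = (-1*(-10) + 172)*(111 - 1*(-139)) = (10 + 172)*(111 + 139) = 182*250 = 45500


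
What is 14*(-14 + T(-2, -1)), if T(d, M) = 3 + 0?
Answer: -154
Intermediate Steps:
T(d, M) = 3
14*(-14 + T(-2, -1)) = 14*(-14 + 3) = 14*(-11) = -154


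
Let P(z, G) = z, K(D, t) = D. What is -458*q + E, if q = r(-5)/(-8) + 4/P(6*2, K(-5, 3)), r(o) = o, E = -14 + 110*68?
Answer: 84325/12 ≈ 7027.1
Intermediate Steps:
E = 7466 (E = -14 + 7480 = 7466)
q = 23/24 (q = -5/(-8) + 4/((6*2)) = -5*(-1/8) + 4/12 = 5/8 + 4*(1/12) = 5/8 + 1/3 = 23/24 ≈ 0.95833)
-458*q + E = -458*23/24 + 7466 = -5267/12 + 7466 = 84325/12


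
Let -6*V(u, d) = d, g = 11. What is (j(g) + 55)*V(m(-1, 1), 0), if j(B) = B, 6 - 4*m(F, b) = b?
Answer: 0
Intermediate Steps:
m(F, b) = 3/2 - b/4
V(u, d) = -d/6
(j(g) + 55)*V(m(-1, 1), 0) = (11 + 55)*(-⅙*0) = 66*0 = 0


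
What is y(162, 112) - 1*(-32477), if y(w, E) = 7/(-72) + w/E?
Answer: 2046136/63 ≈ 32478.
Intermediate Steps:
y(w, E) = -7/72 + w/E (y(w, E) = 7*(-1/72) + w/E = -7/72 + w/E)
y(162, 112) - 1*(-32477) = (-7/72 + 162/112) - 1*(-32477) = (-7/72 + 162*(1/112)) + 32477 = (-7/72 + 81/56) + 32477 = 85/63 + 32477 = 2046136/63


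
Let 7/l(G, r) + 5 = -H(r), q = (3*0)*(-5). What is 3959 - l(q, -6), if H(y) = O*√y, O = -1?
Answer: 122764/31 + 7*I*√6/31 ≈ 3960.1 + 0.55311*I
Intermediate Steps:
H(y) = -√y
q = 0 (q = 0*(-5) = 0)
l(G, r) = 7/(-5 + √r) (l(G, r) = 7/(-5 - (-1)*√r) = 7/(-5 + √r))
3959 - l(q, -6) = 3959 - 7/(-5 + √(-6)) = 3959 - 7/(-5 + I*√6)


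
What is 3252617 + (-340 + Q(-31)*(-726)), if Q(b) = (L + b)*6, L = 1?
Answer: 3382957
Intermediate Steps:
Q(b) = 6 + 6*b (Q(b) = (1 + b)*6 = 6 + 6*b)
3252617 + (-340 + Q(-31)*(-726)) = 3252617 + (-340 + (6 + 6*(-31))*(-726)) = 3252617 + (-340 + (6 - 186)*(-726)) = 3252617 + (-340 - 180*(-726)) = 3252617 + (-340 + 130680) = 3252617 + 130340 = 3382957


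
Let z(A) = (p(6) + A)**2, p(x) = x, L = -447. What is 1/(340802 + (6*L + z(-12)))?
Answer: 1/338156 ≈ 2.9572e-6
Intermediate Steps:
z(A) = (6 + A)**2
1/(340802 + (6*L + z(-12))) = 1/(340802 + (6*(-447) + (6 - 12)**2)) = 1/(340802 + (-2682 + (-6)**2)) = 1/(340802 + (-2682 + 36)) = 1/(340802 - 2646) = 1/338156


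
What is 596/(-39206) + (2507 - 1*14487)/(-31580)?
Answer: 11271655/30953137 ≈ 0.36415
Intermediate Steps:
596/(-39206) + (2507 - 1*14487)/(-31580) = 596*(-1/39206) + (2507 - 14487)*(-1/31580) = -298/19603 - 11980*(-1/31580) = -298/19603 + 599/1579 = 11271655/30953137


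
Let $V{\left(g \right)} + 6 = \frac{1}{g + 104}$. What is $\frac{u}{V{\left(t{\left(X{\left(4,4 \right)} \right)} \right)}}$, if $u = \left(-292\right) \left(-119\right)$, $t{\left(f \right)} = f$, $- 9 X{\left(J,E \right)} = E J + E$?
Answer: $- \frac{31829168}{5487} \approx -5800.8$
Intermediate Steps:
$X{\left(J,E \right)} = - \frac{E}{9} - \frac{E J}{9}$ ($X{\left(J,E \right)} = - \frac{E J + E}{9} = - \frac{E + E J}{9} = - \frac{E}{9} - \frac{E J}{9}$)
$u = 34748$
$V{\left(g \right)} = -6 + \frac{1}{104 + g}$ ($V{\left(g \right)} = -6 + \frac{1}{g + 104} = -6 + \frac{1}{104 + g}$)
$\frac{u}{V{\left(t{\left(X{\left(4,4 \right)} \right)} \right)}} = \frac{34748}{\frac{1}{104 - \frac{4 \left(1 + 4\right)}{9}} \left(-623 - 6 \left(\left(- \frac{1}{9}\right) 4 \left(1 + 4\right)\right)\right)} = \frac{34748}{\frac{1}{104 - \frac{4}{9} \cdot 5} \left(-623 - 6 \left(\left(- \frac{1}{9}\right) 4 \cdot 5\right)\right)} = \frac{34748}{\frac{1}{104 - \frac{20}{9}} \left(-623 - - \frac{40}{3}\right)} = \frac{34748}{\frac{1}{\frac{916}{9}} \left(-623 + \frac{40}{3}\right)} = \frac{34748}{\frac{9}{916} \left(- \frac{1829}{3}\right)} = \frac{34748}{- \frac{5487}{916}} = 34748 \left(- \frac{916}{5487}\right) = - \frac{31829168}{5487}$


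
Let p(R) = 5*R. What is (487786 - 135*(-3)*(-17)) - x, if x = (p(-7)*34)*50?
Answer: 540401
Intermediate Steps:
x = -59500 (x = ((5*(-7))*34)*50 = -35*34*50 = -1190*50 = -59500)
(487786 - 135*(-3)*(-17)) - x = (487786 - 135*(-3)*(-17)) - 1*(-59500) = (487786 - (-405)*(-17)) + 59500 = (487786 - 1*6885) + 59500 = (487786 - 6885) + 59500 = 480901 + 59500 = 540401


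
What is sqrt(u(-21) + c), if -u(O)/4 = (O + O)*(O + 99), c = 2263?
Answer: 11*sqrt(127) ≈ 123.96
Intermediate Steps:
u(O) = -8*O*(99 + O) (u(O) = -4*(O + O)*(O + 99) = -4*2*O*(99 + O) = -8*O*(99 + O))
sqrt(u(-21) + c) = sqrt(-8*(-21)*(99 - 21) + 2263) = sqrt(-8*(-21)*78 + 2263) = sqrt(13104 + 2263) = sqrt(15367) = 11*sqrt(127)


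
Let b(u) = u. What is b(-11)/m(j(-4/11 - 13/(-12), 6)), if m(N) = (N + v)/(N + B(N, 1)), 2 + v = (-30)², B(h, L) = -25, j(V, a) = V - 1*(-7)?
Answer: 25091/119555 ≈ 0.20987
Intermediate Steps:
j(V, a) = 7 + V (j(V, a) = V + 7 = 7 + V)
v = 898 (v = -2 + (-30)² = -2 + 900 = 898)
m(N) = (898 + N)/(-25 + N) (m(N) = (N + 898)/(N - 25) = (898 + N)/(-25 + N))
b(-11)/m(j(-4/11 - 13/(-12), 6)) = -11*(-25 + (7 + (-4/11 - 13/(-12))))/(898 + (7 + (-4/11 - 13/(-12)))) = -11*(-25 + (7 + (-4*1/11 - 13*(-1/12))))/(898 + (7 + (-4*1/11 - 13*(-1/12)))) = -11*(-25 + (7 + (-4/11 + 13/12)))/(898 + (7 + (-4/11 + 13/12))) = -11*(-25 + (7 + 95/132))/(898 + (7 + 95/132)) = -11*(-25 + 1019/132)/(898 + 1019/132) = -11/((119555/132)/(-2281/132)) = -11/((-132/2281*119555/132)) = -11/(-119555/2281) = -11*(-2281/119555) = 25091/119555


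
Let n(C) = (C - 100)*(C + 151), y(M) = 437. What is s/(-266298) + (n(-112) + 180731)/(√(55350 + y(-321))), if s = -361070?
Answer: 180535/133149 + 172463*√55787/55787 ≈ 731.54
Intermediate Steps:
n(C) = (-100 + C)*(151 + C)
s/(-266298) + (n(-112) + 180731)/(√(55350 + y(-321))) = -361070/(-266298) + ((-15100 + (-112)² + 51*(-112)) + 180731)/(√(55350 + 437)) = -361070*(-1/266298) + ((-15100 + 12544 - 5712) + 180731)/(√55787) = 180535/133149 + (-8268 + 180731)*(√55787/55787) = 180535/133149 + 172463*(√55787/55787) = 180535/133149 + 172463*√55787/55787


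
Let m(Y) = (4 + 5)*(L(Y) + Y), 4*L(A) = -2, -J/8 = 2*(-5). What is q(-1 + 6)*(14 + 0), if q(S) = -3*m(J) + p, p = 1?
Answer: -30037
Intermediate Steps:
J = 80 (J = -16*(-5) = -8*(-10) = 80)
L(A) = -½ (L(A) = (¼)*(-2) = -½)
m(Y) = -9/2 + 9*Y (m(Y) = (4 + 5)*(-½ + Y) = 9*(-½ + Y) = -9/2 + 9*Y)
q(S) = -4291/2 (q(S) = -3*(-9/2 + 9*80) + 1 = -3*(-9/2 + 720) + 1 = -3*1431/2 + 1 = -4293/2 + 1 = -4291/2)
q(-1 + 6)*(14 + 0) = -4291*(14 + 0)/2 = -4291/2*14 = -30037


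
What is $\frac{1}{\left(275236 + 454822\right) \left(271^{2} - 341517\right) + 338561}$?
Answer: $- \frac{1}{195710689847} \approx -5.1096 \cdot 10^{-12}$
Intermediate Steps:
$\frac{1}{\left(275236 + 454822\right) \left(271^{2} - 341517\right) + 338561} = \frac{1}{730058 \left(73441 - 341517\right) + 338561} = \frac{1}{730058 \left(-268076\right) + 338561} = \frac{1}{-195711028408 + 338561} = \frac{1}{-195710689847} = - \frac{1}{195710689847}$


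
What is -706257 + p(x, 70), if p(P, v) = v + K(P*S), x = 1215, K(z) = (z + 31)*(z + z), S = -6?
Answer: 105130033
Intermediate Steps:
K(z) = 2*z*(31 + z) (K(z) = (31 + z)*(2*z) = 2*z*(31 + z))
p(P, v) = v - 12*P*(31 - 6*P) (p(P, v) = v + 2*(P*(-6))*(31 + P*(-6)) = v + 2*(-6*P)*(31 - 6*P) = v - 12*P*(31 - 6*P))
-706257 + p(x, 70) = -706257 + (70 + 12*1215*(-31 + 6*1215)) = -706257 + (70 + 12*1215*(-31 + 7290)) = -706257 + (70 + 12*1215*7259) = -706257 + (70 + 105836220) = -706257 + 105836290 = 105130033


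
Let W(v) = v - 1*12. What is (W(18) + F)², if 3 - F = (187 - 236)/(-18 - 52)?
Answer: 6889/100 ≈ 68.890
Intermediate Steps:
W(v) = -12 + v (W(v) = v - 12 = -12 + v)
F = 23/10 (F = 3 - (187 - 236)/(-18 - 52) = 3 - (-49)/(-70) = 3 - (-49)*(-1)/70 = 3 - 1*7/10 = 3 - 7/10 = 23/10 ≈ 2.3000)
(W(18) + F)² = ((-12 + 18) + 23/10)² = (6 + 23/10)² = (83/10)² = 6889/100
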